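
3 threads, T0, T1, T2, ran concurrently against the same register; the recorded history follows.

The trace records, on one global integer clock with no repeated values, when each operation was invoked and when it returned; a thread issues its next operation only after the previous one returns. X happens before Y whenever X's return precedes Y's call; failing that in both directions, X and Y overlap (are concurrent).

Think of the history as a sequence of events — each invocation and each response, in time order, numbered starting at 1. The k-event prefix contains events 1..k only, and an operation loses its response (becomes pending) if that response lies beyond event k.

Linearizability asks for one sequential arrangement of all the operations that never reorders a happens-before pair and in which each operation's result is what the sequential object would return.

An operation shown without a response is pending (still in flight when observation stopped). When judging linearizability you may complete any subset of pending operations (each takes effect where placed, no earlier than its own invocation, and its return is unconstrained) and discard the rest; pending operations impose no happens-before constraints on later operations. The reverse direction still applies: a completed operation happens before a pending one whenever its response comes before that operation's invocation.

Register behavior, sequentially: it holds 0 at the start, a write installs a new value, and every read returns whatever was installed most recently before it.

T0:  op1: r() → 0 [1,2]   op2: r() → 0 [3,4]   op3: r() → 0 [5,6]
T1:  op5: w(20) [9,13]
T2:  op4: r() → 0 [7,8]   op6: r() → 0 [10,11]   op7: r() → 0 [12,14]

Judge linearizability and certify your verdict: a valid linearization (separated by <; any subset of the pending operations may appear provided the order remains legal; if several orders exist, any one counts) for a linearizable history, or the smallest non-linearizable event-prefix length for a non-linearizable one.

after step 1 (op1 r() → 0): value 0
after step 2 (op2 r() → 0): value 0
after step 3 (op3 r() → 0): value 0
after step 4 (op4 r() → 0): value 0
after step 5 (op6 r() → 0): value 0
after step 6 (op7 r() → 0): value 0
after step 7 (op5 w(20)): value 20

linearizable — witness: op1 < op2 < op3 < op4 < op6 < op7 < op5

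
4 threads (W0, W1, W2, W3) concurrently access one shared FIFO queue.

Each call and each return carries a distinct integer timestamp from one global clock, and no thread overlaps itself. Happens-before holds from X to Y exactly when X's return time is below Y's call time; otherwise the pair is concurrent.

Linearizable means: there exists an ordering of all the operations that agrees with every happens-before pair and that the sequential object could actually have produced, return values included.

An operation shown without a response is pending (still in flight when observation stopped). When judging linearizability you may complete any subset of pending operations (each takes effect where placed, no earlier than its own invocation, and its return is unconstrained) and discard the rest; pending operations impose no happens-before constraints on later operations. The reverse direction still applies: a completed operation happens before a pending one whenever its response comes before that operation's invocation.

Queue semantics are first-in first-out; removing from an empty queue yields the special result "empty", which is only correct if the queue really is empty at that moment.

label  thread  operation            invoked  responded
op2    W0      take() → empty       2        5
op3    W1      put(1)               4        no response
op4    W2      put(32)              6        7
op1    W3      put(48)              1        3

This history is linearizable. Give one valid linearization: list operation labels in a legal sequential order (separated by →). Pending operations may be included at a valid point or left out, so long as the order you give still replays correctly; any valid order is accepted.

1. op2 take() → empty, leaving queue <>
2. op1 put(48), leaving queue <48>
3. op3 put(1) (pending, included), leaving queue <48,1>
4. op4 put(32), leaving queue <48,1,32>

op2 → op1 → op3 → op4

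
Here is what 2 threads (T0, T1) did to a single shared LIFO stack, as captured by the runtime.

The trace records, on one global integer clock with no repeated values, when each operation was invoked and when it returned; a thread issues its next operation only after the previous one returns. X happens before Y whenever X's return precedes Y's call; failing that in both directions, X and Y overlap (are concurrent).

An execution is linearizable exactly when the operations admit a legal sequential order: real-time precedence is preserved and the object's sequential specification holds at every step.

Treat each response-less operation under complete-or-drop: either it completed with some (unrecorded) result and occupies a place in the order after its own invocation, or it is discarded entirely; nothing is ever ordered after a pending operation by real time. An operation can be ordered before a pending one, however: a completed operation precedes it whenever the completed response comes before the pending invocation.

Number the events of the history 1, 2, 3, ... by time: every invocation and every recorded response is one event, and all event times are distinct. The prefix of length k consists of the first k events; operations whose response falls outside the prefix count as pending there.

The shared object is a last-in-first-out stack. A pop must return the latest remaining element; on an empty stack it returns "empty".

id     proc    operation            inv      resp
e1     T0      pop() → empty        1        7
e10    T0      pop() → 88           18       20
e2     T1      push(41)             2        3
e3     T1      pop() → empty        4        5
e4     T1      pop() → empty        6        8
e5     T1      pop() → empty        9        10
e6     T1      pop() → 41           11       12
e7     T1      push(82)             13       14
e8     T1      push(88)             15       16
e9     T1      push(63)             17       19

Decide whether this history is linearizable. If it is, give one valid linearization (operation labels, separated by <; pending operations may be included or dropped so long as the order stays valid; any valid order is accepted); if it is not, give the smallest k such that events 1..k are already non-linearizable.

not linearizable — minimal violating prefix: 7 events

already the first 7 events (up to e1's response at time 7) admit no linearization; the first 6 still do
the 3 completed operations admit 3 real-time orders; each fails the LIFO stack replay
no completion choice of the 1 pending operation (e4) rescues it — every subset was tried
e.g. e1, e2, e3 (pending dropped): illegal at step 3, since e3 pop() → empty cannot apply there
e.g. e2, e1, e3 (pending dropped): illegal at step 2, since e1 pop() → empty cannot apply there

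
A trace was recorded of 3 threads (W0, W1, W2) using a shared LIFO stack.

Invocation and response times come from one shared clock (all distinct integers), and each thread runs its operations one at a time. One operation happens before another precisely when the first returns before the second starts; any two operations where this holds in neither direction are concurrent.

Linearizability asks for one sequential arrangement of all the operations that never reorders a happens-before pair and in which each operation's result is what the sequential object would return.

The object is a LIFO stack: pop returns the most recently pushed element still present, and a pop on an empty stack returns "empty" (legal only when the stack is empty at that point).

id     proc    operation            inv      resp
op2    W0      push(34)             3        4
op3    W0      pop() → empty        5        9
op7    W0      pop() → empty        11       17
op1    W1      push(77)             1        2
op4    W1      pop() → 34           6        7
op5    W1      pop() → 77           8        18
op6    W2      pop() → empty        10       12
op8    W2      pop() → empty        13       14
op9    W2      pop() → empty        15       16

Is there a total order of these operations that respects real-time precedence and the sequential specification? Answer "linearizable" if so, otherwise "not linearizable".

witness order: op1, op2, op4, op5, op3, op6, op7, op8, op9
1. op1 push(77), leaving stack <77>
2. op2 push(34), leaving stack <77,34>
3. op4 pop() → 34, leaving stack <77>
4. op5 pop() → 77, leaving stack <>
5. op3 pop() → empty, leaving stack <>
6. op6 pop() → empty, leaving stack <>
7. op7 pop() → empty, leaving stack <>
8. op8 pop() → empty, leaving stack <>
9. op9 pop() → empty, leaving stack <>

linearizable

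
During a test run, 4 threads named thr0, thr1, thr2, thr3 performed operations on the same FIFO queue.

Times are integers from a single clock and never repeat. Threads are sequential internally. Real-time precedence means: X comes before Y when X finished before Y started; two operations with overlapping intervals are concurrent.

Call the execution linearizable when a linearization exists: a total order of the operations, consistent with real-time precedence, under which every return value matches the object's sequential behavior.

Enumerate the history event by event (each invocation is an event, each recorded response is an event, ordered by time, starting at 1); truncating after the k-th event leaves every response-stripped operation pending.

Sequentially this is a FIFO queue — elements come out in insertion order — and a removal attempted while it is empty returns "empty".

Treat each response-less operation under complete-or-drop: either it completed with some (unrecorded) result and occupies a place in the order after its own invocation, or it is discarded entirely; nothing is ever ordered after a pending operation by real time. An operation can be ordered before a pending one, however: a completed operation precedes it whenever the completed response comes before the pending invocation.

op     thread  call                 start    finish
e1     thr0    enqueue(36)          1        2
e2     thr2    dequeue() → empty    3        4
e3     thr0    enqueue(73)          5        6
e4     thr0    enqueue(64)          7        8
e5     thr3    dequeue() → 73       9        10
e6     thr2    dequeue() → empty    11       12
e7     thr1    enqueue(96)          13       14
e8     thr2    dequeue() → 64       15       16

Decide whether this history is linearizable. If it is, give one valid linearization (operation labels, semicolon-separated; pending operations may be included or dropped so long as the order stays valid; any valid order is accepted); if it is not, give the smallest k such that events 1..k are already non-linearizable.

not linearizable — minimal violating prefix: 4 events

the violation lands at event 4, e2's response at time 4: events 1..3 linearize, events 1..4 do not
the completed operations (2 total) allow one real-time order; the FIFO queue replay rejects it
sample order e1, e2 stalls at step 2 — e2 dequeue() → empty has no legal effect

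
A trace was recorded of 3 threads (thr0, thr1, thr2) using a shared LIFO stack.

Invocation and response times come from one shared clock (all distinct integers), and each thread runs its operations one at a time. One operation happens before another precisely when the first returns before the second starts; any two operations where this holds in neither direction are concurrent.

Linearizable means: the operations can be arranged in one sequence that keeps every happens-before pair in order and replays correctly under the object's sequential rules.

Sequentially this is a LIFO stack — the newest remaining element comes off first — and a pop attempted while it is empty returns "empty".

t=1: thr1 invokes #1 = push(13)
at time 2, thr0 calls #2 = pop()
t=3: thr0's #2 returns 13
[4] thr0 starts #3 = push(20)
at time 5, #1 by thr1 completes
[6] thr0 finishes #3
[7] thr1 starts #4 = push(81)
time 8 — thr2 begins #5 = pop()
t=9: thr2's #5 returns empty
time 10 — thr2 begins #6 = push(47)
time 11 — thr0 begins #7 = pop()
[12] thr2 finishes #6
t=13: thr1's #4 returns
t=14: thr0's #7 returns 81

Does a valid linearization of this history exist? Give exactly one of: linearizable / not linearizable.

not linearizable

already the first 9 events (up to #5's response at time 9) admit no linearization; the first 8 still do
every one of the 3 real-time-consistent orders over 4 completed LIFO stack ops fails the sequential spec
including or dropping the 1 pending operation (#4) in any combination fails
sample order #1, #2, #3, #5 (pending dropped) stalls at step 4 — #5 pop() → empty has no legal effect
sample order #2, #1, #3, #5 (pending dropped) stalls at step 1 — #2 pop() → 13 has no legal effect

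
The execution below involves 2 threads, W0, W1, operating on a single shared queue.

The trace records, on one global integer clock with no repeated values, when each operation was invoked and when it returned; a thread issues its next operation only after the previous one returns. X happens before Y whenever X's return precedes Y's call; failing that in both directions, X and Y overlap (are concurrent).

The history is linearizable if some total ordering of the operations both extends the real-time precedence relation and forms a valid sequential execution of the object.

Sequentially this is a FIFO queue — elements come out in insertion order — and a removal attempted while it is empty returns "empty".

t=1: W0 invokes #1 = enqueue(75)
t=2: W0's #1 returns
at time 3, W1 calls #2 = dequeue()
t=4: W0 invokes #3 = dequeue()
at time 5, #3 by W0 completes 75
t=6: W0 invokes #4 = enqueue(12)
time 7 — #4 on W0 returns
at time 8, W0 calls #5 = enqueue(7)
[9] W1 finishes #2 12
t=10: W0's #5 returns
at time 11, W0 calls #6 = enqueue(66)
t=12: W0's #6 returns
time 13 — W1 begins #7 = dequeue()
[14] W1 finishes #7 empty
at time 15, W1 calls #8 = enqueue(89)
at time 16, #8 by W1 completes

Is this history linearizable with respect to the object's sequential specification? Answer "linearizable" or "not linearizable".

the violation lands at event 14, #7's response at time 14: events 1..13 linearize, events 1..14 do not
real-time-consistent orders of the 7 completed operations: 4 — all fail the queue replay
sample order #1, #2, #3, #4, #5, #6, #7 stalls at step 2 — #2 dequeue() → 12 has no legal effect
sample order #1, #3, #2, #4, #5, #6, #7 stalls at step 3 — #2 dequeue() → 12 has no legal effect

not linearizable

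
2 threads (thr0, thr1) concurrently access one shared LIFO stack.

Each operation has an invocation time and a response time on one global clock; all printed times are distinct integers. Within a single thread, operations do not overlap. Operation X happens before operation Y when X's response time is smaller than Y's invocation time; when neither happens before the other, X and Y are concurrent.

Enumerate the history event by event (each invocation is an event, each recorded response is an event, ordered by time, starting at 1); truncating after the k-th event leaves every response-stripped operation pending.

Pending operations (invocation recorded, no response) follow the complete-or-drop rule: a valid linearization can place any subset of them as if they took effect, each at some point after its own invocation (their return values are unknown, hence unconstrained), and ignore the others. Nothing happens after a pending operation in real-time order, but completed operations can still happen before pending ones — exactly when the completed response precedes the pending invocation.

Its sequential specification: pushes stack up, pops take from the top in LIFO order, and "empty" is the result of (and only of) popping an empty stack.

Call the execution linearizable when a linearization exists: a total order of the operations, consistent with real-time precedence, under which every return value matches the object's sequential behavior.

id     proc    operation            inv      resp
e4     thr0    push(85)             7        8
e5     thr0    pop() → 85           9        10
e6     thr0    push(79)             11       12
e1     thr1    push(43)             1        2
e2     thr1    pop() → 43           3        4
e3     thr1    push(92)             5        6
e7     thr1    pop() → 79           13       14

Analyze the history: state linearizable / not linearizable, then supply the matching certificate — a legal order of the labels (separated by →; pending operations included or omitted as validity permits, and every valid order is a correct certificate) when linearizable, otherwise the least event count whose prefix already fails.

1. e1 push(43), leaving stack <43>
2. e2 pop() → 43, leaving stack <>
3. e3 push(92), leaving stack <92>
4. e4 push(85), leaving stack <92,85>
5. e5 pop() → 85, leaving stack <92>
6. e6 push(79), leaving stack <92,79>
7. e7 pop() → 79, leaving stack <92>

linearizable — witness: e1 → e2 → e3 → e4 → e5 → e6 → e7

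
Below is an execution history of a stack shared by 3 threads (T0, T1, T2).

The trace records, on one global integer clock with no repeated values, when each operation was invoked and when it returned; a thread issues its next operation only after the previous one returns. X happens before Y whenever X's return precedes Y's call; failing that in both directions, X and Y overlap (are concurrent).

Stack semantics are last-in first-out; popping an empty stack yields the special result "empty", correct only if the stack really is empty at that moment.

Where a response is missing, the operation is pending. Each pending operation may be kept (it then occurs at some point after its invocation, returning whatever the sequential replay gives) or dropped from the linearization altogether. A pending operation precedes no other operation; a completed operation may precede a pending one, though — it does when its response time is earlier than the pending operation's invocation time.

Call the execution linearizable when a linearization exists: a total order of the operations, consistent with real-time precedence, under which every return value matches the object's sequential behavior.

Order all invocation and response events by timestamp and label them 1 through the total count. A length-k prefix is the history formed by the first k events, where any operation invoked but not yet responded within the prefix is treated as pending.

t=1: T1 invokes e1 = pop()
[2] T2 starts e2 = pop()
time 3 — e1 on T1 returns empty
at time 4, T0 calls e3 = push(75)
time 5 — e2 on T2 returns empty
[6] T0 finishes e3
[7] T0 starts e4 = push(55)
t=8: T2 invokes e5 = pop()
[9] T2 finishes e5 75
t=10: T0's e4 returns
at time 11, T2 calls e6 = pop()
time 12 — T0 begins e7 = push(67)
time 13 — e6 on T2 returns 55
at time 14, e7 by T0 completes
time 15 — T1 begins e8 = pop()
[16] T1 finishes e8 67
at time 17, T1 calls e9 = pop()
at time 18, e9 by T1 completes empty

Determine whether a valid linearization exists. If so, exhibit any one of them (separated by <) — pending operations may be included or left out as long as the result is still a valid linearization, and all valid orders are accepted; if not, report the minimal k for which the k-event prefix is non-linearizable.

linearizable — witness: e1 < e2 < e3 < e5 < e4 < e6 < e7 < e8 < e9

1. e1 pop() → empty, leaving stack <>
2. e2 pop() → empty, leaving stack <>
3. e3 push(75), leaving stack <75>
4. e5 pop() → 75, leaving stack <>
5. e4 push(55), leaving stack <55>
6. e6 pop() → 55, leaving stack <>
7. e7 push(67), leaving stack <67>
8. e8 pop() → 67, leaving stack <>
9. e9 pop() → empty, leaving stack <>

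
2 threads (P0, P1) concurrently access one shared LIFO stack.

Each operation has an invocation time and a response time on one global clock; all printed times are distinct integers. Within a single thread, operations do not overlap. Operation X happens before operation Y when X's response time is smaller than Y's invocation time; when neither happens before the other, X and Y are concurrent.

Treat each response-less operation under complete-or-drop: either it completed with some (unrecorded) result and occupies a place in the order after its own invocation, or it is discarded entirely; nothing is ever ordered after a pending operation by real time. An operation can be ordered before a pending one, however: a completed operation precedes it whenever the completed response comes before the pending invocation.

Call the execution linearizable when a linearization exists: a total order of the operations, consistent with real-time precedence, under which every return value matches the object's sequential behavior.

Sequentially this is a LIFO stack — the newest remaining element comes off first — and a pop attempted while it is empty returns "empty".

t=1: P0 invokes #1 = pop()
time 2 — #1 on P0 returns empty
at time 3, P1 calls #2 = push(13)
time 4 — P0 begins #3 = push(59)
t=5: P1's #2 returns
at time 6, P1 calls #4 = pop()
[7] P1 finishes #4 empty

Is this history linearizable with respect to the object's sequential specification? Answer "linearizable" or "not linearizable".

the violation lands at event 7, #4's response at time 7: events 1..6 linearize, events 1..7 do not
the completed operations (3 total) allow one real-time order; the LIFO stack replay rejects it
including or dropping the 1 pending operation (#3) in any combination fails
sample order #1, #2, #4 (pending dropped) stalls at step 3 — #4 pop() → empty has no legal effect

not linearizable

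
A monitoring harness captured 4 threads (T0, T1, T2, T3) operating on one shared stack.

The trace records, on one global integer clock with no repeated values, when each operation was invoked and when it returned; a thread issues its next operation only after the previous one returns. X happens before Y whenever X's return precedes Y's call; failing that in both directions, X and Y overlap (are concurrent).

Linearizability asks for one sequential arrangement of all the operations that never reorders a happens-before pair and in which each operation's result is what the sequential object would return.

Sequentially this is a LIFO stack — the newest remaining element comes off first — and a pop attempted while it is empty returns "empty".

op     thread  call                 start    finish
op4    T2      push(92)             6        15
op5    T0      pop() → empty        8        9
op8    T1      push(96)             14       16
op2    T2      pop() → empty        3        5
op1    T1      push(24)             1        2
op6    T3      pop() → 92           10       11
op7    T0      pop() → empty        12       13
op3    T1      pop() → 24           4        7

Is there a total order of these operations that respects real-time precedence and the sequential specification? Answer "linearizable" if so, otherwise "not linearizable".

linearizable

a witness: op1, op3, op2, op5, op4, op6, op7, op8
step 1: op1 push(24) — stack <24>
step 2: op3 pop() → 24 — stack <>
step 3: op2 pop() → empty — stack <>
step 4: op5 pop() → empty — stack <>
step 5: op4 push(92) — stack <92>
step 6: op6 pop() → 92 — stack <>
step 7: op7 pop() → empty — stack <>
step 8: op8 push(96) — stack <96>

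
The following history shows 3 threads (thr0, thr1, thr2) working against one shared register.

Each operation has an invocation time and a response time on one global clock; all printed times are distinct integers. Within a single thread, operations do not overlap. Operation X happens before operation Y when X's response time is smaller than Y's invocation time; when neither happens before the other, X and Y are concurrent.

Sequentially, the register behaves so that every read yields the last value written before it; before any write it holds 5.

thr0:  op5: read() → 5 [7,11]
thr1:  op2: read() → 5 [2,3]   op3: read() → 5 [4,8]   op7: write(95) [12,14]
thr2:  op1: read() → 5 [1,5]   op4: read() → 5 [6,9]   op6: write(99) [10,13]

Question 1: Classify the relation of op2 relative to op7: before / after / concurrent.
op2 spans [2,3], op7 spans [12,14]
resp(op2)=3 < inv(op7)=12

before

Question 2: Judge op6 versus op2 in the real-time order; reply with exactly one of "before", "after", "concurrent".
op6 spans [10,13], op2 spans [2,3]
resp(op2)=3 < inv(op6)=10

after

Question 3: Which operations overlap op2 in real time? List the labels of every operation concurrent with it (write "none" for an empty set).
op2 spans [2,3]; an op avoiding the whole window 2..3 is ordered, any other is concurrent
op1 [1,5]: concurrent
op3 [4,8]: after
op4 [6,9]: after
op5 [7,11]: after
op6 [10,13]: after
op7 [12,14]: after

op1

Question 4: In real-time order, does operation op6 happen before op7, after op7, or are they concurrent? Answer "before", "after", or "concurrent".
op6 spans [10,13], op7 spans [12,14]
the intervals overlap in both directions

concurrent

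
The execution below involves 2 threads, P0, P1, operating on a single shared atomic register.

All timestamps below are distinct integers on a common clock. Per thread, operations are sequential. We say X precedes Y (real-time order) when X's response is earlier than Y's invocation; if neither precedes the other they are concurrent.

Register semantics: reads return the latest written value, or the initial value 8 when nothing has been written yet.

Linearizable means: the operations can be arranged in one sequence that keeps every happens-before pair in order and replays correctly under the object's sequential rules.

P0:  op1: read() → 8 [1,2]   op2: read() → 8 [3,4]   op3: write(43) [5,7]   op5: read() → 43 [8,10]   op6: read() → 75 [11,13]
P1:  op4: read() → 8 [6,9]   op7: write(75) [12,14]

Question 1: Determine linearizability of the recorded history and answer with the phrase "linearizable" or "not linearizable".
one valid linearization: op1, op2, op4, op3, op5, op7, op6
step 1: op1 read() → 8 — value 8
step 2: op2 read() → 8 — value 8
step 3: op4 read() → 8 — value 8
step 4: op3 write(43) — value 43
step 5: op5 read() → 43 — value 43
step 6: op7 write(75) — value 75
step 7: op6 read() → 75 — value 75

linearizable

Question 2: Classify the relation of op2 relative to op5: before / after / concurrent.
Answer: before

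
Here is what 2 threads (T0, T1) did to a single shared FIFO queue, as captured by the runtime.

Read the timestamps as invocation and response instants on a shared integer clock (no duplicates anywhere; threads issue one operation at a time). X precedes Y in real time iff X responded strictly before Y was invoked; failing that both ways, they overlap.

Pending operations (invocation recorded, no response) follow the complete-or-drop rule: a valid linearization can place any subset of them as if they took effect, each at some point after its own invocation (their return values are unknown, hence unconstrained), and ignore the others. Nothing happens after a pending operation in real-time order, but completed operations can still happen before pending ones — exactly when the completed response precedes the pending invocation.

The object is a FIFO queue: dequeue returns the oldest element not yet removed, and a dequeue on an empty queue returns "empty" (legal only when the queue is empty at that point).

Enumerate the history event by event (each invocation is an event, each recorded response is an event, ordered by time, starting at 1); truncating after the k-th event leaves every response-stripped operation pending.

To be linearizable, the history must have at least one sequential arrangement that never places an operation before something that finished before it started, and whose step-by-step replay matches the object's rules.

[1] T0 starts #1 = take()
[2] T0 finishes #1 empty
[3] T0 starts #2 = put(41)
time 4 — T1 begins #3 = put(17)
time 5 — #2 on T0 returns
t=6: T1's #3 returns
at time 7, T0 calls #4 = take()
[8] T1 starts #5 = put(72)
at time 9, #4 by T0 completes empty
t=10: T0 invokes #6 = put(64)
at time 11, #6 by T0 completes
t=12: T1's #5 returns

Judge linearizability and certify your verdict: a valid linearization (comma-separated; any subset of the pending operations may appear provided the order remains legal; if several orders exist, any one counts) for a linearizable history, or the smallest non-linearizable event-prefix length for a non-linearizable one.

not linearizable — minimal violating prefix: 9 events

through event 8 a valid linearization exists; event 9 (#4 responding at time 9) ends that
real-time-consistent orders of the 4 completed operations: 2 — all fail the FIFO queue replay
include/drop combinations of the 1 pending operation (#5) were all tried; none helps
one such order, #1, #2, #3, #4 (pending dropped), breaks at step 4 where #4 take() → empty is illegal
one such order, #1, #3, #2, #4 (pending dropped), breaks at step 4 where #4 take() → empty is illegal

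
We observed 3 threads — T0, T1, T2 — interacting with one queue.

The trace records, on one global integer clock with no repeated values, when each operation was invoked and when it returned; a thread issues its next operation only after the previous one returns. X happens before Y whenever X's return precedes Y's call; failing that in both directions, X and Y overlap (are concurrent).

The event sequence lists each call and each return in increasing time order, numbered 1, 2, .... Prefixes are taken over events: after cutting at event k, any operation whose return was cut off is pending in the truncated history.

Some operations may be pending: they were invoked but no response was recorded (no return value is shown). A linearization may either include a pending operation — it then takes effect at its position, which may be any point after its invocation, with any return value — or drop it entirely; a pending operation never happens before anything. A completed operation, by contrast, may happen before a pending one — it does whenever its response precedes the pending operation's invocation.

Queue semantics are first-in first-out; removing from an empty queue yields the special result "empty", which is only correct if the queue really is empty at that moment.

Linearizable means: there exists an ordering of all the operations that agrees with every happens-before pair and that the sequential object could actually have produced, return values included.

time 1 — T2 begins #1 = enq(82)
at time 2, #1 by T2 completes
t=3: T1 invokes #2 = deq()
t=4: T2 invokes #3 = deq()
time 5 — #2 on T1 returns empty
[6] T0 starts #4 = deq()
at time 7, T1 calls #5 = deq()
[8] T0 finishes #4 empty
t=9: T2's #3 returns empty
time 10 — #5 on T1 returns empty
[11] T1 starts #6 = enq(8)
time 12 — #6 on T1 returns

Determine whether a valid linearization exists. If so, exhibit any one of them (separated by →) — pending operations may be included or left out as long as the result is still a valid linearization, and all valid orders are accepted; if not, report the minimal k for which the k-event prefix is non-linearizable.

events 1..8 are fine; event 9 — the response of #3 at time 9 — makes the prefix non-linearizable
3 orders of the 4 completed queue ops respect real time; none is legal
including or dropping the 1 pending operation (#5) in any combination fails
e.g. #1, #2, #3, #4 (pending dropped): illegal at step 2, since #2 deq() → empty cannot apply there
e.g. #1, #2, #4, #3 (pending dropped): illegal at step 2, since #2 deq() → empty cannot apply there

not linearizable — minimal violating prefix: 9 events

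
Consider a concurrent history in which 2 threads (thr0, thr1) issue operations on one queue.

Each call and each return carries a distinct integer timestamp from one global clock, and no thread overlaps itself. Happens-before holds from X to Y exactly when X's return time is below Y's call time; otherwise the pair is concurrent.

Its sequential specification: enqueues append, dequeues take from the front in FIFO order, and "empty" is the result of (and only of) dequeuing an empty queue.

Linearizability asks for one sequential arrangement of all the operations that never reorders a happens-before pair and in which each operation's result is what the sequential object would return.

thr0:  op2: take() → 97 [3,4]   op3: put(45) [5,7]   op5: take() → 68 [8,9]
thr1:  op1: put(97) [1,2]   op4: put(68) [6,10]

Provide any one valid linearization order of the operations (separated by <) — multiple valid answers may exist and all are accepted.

op1 < op2 < op4 < op3 < op5

step 1: op1 put(97) — queue <97>
step 2: op2 take() → 97 — queue <>
step 3: op4 put(68) — queue <68>
step 4: op3 put(45) — queue <68,45>
step 5: op5 take() → 68 — queue <45>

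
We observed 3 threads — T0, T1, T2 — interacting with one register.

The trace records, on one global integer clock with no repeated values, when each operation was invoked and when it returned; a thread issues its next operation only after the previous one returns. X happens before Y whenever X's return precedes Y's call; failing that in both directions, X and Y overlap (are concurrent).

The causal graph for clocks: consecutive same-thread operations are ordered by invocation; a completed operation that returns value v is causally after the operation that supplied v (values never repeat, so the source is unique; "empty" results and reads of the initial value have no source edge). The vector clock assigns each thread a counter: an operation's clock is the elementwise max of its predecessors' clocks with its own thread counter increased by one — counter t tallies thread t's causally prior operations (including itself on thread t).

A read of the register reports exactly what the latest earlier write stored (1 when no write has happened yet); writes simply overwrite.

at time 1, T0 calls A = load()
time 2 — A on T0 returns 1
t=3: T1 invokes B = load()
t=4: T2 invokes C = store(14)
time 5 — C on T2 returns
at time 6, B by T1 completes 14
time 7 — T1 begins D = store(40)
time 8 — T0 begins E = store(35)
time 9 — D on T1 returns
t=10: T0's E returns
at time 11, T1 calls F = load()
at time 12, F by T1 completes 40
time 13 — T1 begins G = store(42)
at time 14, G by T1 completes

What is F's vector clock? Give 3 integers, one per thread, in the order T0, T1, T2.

invoked at 4, C has no predecessors; its own T2 bump gives (0, 0, 1)
invoked at 1, A has no predecessors; its own T0 bump gives (1, 0, 0)
from VC(C)=(0, 0, 1), B (invoked 3) maxes components and bumps T1 → (0, 1, 1)
from VC(A)=(1, 0, 0), E (invoked 8) maxes components and bumps T0 → (2, 0, 0)
from VC(B)=(0, 1, 1), D (invoked 7) maxes components and bumps T1 → (0, 2, 1)
from VC(D)=(0, 2, 1), F (invoked 11) maxes components and bumps T1 → (0, 3, 1)
from VC(F)=(0, 3, 1), G (invoked 13) maxes components and bumps T1 → (0, 4, 1)
target: VC(F) = (0, 3, 1)

(0, 3, 1)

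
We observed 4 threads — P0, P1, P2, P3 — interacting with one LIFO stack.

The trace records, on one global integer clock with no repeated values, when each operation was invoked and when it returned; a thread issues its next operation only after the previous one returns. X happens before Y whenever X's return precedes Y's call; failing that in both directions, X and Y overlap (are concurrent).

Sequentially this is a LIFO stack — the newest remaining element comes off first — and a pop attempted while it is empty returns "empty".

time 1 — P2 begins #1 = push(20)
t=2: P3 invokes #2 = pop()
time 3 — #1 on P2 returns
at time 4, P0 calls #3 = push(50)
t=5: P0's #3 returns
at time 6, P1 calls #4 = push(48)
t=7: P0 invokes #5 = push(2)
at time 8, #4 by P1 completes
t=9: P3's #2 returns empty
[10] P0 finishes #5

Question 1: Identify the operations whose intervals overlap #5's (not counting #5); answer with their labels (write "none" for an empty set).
#2, #4

overlap test against #5 [7,10]: concurrent iff the interval meets 7..10
#1 [1,3]: before
#2 [2,9]: concurrent
#3 [4,5]: before
#4 [6,8]: concurrent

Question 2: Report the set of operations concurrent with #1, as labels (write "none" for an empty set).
#2

#1 runs from 1 to 3; window-overlapping ops are concurrent
#2 [2,9]: concurrent
#3 [4,5]: after
#4 [6,8]: after
#5 [7,10]: after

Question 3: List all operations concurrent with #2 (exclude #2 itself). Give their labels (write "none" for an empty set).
#1, #3, #4, #5

concurrent with #2 ([2,9]): every op whose interval crosses 2..9
#1 [1,3]: concurrent
#3 [4,5]: concurrent
#4 [6,8]: concurrent
#5 [7,10]: concurrent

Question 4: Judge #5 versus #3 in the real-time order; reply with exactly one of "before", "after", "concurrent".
after

#5 spans [7,10], #3 spans [4,5]
resp(#3)=5 < inv(#5)=7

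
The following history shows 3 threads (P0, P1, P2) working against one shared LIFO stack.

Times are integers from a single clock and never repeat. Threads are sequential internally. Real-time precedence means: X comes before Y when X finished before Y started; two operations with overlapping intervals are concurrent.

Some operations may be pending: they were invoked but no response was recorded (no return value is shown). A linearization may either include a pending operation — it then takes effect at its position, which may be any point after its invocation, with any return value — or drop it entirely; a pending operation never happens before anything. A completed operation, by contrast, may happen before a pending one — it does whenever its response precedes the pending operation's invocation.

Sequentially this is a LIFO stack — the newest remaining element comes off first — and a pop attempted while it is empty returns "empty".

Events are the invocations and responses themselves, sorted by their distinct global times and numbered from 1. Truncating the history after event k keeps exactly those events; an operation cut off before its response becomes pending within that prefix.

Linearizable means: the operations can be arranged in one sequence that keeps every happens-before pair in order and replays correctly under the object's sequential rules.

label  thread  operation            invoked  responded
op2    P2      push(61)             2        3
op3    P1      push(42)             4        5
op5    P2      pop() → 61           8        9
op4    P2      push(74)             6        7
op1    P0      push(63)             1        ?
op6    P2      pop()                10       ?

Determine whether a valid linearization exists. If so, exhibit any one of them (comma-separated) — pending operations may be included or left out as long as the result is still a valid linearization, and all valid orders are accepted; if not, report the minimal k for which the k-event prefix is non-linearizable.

through event 8 a valid linearization exists; event 9 (op5 responding at time 9) ends that
exhaustive check: the 4 completed LIFO stack ops admit one real-time order; illegal
including or dropping the 1 pending operation (op1) in any combination fails
sample order op2, op3, op4, op5 (pending dropped) stalls at step 4 — op5 pop() → 61 has no legal effect

not linearizable — minimal violating prefix: 9 events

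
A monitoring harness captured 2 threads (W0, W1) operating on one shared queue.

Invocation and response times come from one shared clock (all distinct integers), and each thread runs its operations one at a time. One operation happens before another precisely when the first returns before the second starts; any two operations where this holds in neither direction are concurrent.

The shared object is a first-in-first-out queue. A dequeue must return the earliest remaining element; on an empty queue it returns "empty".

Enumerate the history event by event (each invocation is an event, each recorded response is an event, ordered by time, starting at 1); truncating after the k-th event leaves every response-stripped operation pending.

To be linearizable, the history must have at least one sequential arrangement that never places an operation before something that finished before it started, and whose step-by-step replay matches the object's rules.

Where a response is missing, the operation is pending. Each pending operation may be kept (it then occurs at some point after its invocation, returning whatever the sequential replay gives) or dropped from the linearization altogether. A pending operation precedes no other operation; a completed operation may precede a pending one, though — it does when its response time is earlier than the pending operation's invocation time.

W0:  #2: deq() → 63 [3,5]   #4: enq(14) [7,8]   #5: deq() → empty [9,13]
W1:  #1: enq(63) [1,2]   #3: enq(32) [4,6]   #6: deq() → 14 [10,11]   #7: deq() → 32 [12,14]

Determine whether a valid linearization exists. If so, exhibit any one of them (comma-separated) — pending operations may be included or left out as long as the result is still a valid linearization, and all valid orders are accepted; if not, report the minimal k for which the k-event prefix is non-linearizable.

not linearizable — minimal violating prefix: 13 events

the violation lands at event 13, #5's response at time 13: events 1..12 linearize, events 1..13 do not
real-time-consistent orders of the 6 completed operations: 4 — all fail the queue replay
include/drop combinations of the 1 pending operation (#7) were all tried; none helps
one such order, #1, #2, #3, #4, #5, #6 (pending dropped), breaks at step 5 where #5 deq() → empty is illegal
one such order, #1, #2, #3, #4, #6, #5 (pending dropped), breaks at step 5 where #6 deq() → 14 is illegal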